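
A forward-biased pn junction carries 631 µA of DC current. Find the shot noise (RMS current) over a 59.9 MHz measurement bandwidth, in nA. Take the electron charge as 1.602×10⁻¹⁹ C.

110 nA

I_n = √(2qI·B)
2qI·B = 2 × 1.602×10⁻¹⁹ × 6.31×10⁻⁴ × 5.99×10⁷ = 1.21×10⁻¹⁴ A²
I_n = √(1.21×10⁻¹⁴) = 1.10×10⁻⁷ A = 110 nA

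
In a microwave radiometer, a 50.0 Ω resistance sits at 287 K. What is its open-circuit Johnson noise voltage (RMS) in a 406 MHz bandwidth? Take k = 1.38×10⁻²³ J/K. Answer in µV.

17.9 µV

V_n = √(4kTRB)
4kTRB = 4 × 1.38×10⁻²³ × 287 × 5.00×10¹ × 4.06×10⁸ = 3.22×10⁻¹⁰ V²
V_n = √(3.22×10⁻¹⁰) = 1.79×10⁻⁵ V = 17.9 µV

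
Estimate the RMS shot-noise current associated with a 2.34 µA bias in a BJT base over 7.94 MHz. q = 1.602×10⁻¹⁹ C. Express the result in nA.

2.44 nA

I_n = √(2qI·B)
2qI·B = 2 × 1.602×10⁻¹⁹ × 2.34×10⁻⁶ × 7.94×10⁶ = 5.95×10⁻¹⁸ A²
I_n = √(5.95×10⁻¹⁸) = 2.44×10⁻⁹ A = 2.44 nA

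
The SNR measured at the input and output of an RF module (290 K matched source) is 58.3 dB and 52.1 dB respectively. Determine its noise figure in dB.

NF (dB) = SNR_in(dB) − SNR_out(dB) when the source is at T₀
NF = 58.3 − 52.1 = 6.2 dB

6.2 dB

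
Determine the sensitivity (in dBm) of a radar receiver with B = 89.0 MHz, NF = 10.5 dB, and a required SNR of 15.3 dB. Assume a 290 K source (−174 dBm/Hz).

−68.7 dBm

Sensitivity = −174 + 10 log₁₀(B) + NF + SNR_min
= −174 + 79.49 + 10.5 + 15.3
= −68.71 dBm → −68.7 dBm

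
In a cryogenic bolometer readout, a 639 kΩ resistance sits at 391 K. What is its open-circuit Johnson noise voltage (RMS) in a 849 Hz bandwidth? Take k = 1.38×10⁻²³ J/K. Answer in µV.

V_n = √(4kTRB)
4kTRB = 4 × 1.38×10⁻²³ × 391 × 6.39×10⁵ × 8.49×10² = 1.17×10⁻¹¹ V²
V_n = √(1.17×10⁻¹¹) = 3.42×10⁻⁶ V = 3.42 µV

3.42 µV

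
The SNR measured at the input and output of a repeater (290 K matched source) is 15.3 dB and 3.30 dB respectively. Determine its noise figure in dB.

NF (dB) = SNR_in(dB) − SNR_out(dB) when the source is at T₀
NF = 15.3 − 3.30 = 12.00 dB

12.00 dB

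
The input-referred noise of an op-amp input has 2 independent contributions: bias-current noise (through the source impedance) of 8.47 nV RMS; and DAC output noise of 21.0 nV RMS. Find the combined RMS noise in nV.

22.6 nV

Uncorrelated sources add in power (mean-square): V_tot = √(ΣV_i²)
V_tot = √[(8.47×10⁻⁹)² + (2.10×10⁻⁸)²] = 2.26×10⁻⁸ V = 22.6 nV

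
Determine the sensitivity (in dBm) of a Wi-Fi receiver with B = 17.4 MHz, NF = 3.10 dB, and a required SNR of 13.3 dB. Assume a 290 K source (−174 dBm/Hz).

−85.2 dBm

Sensitivity = −174 + 10 log₁₀(B) + NF + SNR_min
= −174 + 72.41 + 3.10 + 13.3
= −85.19 dBm → −85.2 dBm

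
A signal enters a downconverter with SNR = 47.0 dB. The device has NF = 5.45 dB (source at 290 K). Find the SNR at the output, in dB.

41.55 dB

By definition F = SNR_in/SNR_out, so in dB: SNR_out = SNR_in − NF
SNR_out = 47.0 − 5.45 = 41.55 dB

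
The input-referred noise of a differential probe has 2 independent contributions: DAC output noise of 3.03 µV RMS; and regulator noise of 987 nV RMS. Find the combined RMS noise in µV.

Uncorrelated sources add in power (mean-square): V_tot = √(ΣV_i²)
V_tot = √[(3.03×10⁻⁶)² + (9.87×10⁻⁷)²] = 3.19×10⁻⁶ V = 3.19 µV

3.19 µV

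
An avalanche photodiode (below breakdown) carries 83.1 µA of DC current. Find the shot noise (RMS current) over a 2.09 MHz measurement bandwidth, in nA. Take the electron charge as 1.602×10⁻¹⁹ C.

7.46 nA

I_n = √(2qI·B)
2qI·B = 2 × 1.602×10⁻¹⁹ × 8.31×10⁻⁵ × 2.09×10⁶ = 5.56×10⁻¹⁷ A²
I_n = √(5.56×10⁻¹⁷) = 7.46×10⁻⁹ A = 7.46 nA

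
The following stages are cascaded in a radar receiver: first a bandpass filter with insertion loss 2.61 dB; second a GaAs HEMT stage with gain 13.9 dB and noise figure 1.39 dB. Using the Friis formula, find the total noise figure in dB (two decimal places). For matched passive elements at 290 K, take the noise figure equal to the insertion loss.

4.00 dB

Convert to linear (a loss of L dB is a gain of −L dB): F_i = 10^(NF_i/10), G_i = 10^(G_i,dB/10)
  Stage 1: F_1 = 10^(2.61/10) = 1.824, G_1 = 10^(−2.61/10) = 0.5483
  Stage 2: F_2 = 10^(1.39/10) = 1.377, G_2 = 10^(13.9/10) = 24.55
Friis cascade:
  F = 1.824 + (1.377 − 1)/0.5483 = 2.512
NF = 10 log₁₀(2.512) = 4.00 dB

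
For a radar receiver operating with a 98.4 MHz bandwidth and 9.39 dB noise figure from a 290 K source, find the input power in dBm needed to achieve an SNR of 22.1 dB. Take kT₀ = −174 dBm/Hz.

Sensitivity = −174 + 10 log₁₀(B) + NF + SNR_min
= −174 + 79.93 + 9.39 + 22.1
= −62.58 dBm → −62.6 dBm

−62.6 dBm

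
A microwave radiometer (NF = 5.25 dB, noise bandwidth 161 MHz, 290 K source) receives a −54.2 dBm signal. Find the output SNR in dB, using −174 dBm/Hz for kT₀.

Noise floor: N = −174 + 10 log₁₀(B) + NF
10 log₁₀(1.61×10⁸) = 82.07 dB
N = −174 + 82.07 + 5.25 = −86.68 dBm
SNR = P_sig − N = −54.2 − (−86.68) = 32.48 dB → 32.5 dB

32.5 dB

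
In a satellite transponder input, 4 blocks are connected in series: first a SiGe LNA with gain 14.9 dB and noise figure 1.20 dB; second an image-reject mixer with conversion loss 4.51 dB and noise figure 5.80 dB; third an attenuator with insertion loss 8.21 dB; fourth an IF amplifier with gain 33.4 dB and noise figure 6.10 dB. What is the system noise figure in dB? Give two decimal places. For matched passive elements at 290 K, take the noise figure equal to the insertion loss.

Convert to linear (a loss of L dB is a gain of −L dB): F_i = 10^(NF_i/10), G_i = 10^(G_i,dB/10)
  Stage 1: F_1 = 10^(1.20/10) = 1.318, G_1 = 10^(14.9/10) = 30.90
  Stage 2: F_2 = 10^(5.80/10) = 3.802, G_2 = 10^(−4.51/10) = 0.3540
  Stage 3: F_3 = 10^(8.21/10) = 6.622, G_3 = 10^(−8.21/10) = 0.1510
  Stage 4: F_4 = 10^(6.10/10) = 4.074, G_4 = 10^(33.4/10) = 2188
Friis cascade:
  F = 1.318 + (3.802 − 1)/30.90 + (6.622 − 1)/10.94 + (4.074 − 1)/1.652 = 3.784
NF = 10 log₁₀(3.784) = 5.78 dB

5.78 dB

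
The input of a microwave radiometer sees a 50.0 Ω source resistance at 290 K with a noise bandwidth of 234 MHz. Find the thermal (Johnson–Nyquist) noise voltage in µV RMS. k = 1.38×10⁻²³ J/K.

13.7 µV

V_n = √(4kTRB)
4kTRB = 4 × 1.38×10⁻²³ × 290 × 5.00×10¹ × 2.34×10⁸ = 1.87×10⁻¹⁰ V²
V_n = √(1.87×10⁻¹⁰) = 1.37×10⁻⁵ V = 13.7 µV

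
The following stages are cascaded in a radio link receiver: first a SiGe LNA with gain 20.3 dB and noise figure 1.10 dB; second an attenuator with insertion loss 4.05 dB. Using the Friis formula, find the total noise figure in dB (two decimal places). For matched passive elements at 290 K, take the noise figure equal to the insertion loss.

Convert to linear (a loss of L dB is a gain of −L dB): F_i = 10^(NF_i/10), G_i = 10^(G_i,dB/10)
  Stage 1: F_1 = 10^(1.10/10) = 1.288, G_1 = 10^(20.3/10) = 107.2
  Stage 2: F_2 = 10^(4.05/10) = 2.541, G_2 = 10^(−4.05/10) = 0.3936
Friis cascade:
  F = 1.288 + (2.541 − 1)/107.2 = 1.303
NF = 10 log₁₀(1.303) = 1.15 dB

1.15 dB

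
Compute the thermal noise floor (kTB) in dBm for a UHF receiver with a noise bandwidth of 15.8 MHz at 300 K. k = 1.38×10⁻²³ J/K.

−101.8 dBm

P_n = kTB = 1.38×10⁻²³ × 300 × 1.58×10⁷ = 6.54×10⁻¹⁴ W
In dBm: 10 log₁₀(6.54×10⁻¹⁴ / 10⁻³) = −101.8 dBm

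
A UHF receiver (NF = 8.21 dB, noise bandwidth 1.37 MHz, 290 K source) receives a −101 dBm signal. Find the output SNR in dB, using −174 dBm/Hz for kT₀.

3.4 dB

Noise floor: N = −174 + 10 log₁₀(B) + NF
10 log₁₀(1.37×10⁶) = 61.37 dB
N = −174 + 61.37 + 8.21 = −104.42 dBm
SNR = P_sig − N = −101 − (−104.42) = 3.42 dB → 3.4 dB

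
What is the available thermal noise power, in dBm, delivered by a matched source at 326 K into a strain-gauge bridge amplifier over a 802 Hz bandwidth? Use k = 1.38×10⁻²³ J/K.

−144.4 dBm

P_n = kTB = 1.38×10⁻²³ × 326 × 8.02×10² = 3.61×10⁻¹⁸ W
In dBm: 10 log₁₀(3.61×10⁻¹⁸ / 10⁻³) = −144.4 dBm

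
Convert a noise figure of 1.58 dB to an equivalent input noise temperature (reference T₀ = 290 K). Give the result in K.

F = 10^(1.58/10) = 1.4388
T_e = (F − 1)·T₀ = (1.4388 − 1) × 290 = 127 K

127 K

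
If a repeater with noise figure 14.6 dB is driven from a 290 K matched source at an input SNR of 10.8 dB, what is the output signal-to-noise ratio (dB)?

−3.8 dB

By definition F = SNR_in/SNR_out, so in dB: SNR_out = SNR_in − NF
SNR_out = 10.8 − 14.6 = −3.8 dB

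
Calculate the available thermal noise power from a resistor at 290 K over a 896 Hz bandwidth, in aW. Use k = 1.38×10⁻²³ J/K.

P_n = kTB = 1.38×10⁻²³ × 290 × 8.96×10² = 3.59×10⁻¹⁸ W = 3.59 aW

3.59 aW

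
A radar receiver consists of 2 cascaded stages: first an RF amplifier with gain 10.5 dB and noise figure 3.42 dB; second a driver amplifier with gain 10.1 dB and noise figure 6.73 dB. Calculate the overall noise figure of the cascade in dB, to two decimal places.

Convert to linear (a loss of L dB is a gain of −L dB): F_i = 10^(NF_i/10), G_i = 10^(G_i,dB/10)
  Stage 1: F_1 = 10^(3.42/10) = 2.198, G_1 = 10^(10.5/10) = 11.22
  Stage 2: F_2 = 10^(6.73/10) = 4.710, G_2 = 10^(10.1/10) = 10.23
Friis cascade:
  F = 2.198 + (4.710 − 1)/11.22 = 2.528
NF = 10 log₁₀(2.528) = 4.03 dB

4.03 dB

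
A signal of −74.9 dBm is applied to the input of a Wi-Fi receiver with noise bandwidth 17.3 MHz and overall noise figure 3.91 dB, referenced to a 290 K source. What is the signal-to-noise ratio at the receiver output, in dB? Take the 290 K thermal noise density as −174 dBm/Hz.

22.8 dB

Noise floor: N = −174 + 10 log₁₀(B) + NF
10 log₁₀(1.73×10⁷) = 72.38 dB
N = −174 + 72.38 + 3.91 = −97.71 dBm
SNR = P_sig − N = −74.9 − (−97.71) = 22.81 dB → 22.8 dB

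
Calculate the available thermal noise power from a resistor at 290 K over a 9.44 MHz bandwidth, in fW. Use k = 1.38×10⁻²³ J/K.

P_n = kTB = 1.38×10⁻²³ × 290 × 9.44×10⁶ = 3.78×10⁻¹⁴ W = 37.8 fW

37.8 fW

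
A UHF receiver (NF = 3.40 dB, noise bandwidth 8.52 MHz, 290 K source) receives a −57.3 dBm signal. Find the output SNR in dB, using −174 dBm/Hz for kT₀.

Noise floor: N = −174 + 10 log₁₀(B) + NF
10 log₁₀(8.52×10⁶) = 69.3 dB
N = −174 + 69.3 + 3.40 = −101.30 dBm
SNR = P_sig − N = −57.3 − (−101.30) = 44.00 dB → 44.0 dB

44.0 dB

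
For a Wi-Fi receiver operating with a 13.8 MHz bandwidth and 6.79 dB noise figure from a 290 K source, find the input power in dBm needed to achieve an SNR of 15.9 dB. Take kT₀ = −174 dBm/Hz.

−79.9 dBm

Sensitivity = −174 + 10 log₁₀(B) + NF + SNR_min
= −174 + 71.4 + 6.79 + 15.9
= −79.91 dBm → −79.9 dBm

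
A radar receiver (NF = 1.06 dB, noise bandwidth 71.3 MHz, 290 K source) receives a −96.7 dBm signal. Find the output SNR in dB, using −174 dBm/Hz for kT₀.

Noise floor: N = −174 + 10 log₁₀(B) + NF
10 log₁₀(7.13×10⁷) = 78.53 dB
N = −174 + 78.53 + 1.06 = −94.41 dBm
SNR = P_sig − N = −96.7 − (−94.41) = −2.29 dB → −2.3 dB

−2.3 dB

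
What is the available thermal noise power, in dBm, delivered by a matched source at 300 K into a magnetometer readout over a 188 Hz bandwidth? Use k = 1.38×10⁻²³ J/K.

−151.1 dBm

P_n = kTB = 1.38×10⁻²³ × 300 × 1.88×10² = 7.78×10⁻¹⁹ W
In dBm: 10 log₁₀(7.78×10⁻¹⁹ / 10⁻³) = −151.1 dBm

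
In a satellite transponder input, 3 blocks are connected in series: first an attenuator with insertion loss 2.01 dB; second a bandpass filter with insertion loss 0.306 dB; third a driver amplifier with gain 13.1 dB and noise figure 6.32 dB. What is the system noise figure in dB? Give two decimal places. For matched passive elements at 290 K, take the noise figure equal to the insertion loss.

Convert to linear (a loss of L dB is a gain of −L dB): F_i = 10^(NF_i/10), G_i = 10^(G_i,dB/10)
  Stage 1: F_1 = 10^(2.01/10) = 1.589, G_1 = 10^(−2.01/10) = 0.6295
  Stage 2: F_2 = 10^(0.306/10) = 1.073, G_2 = 10^(−0.306/10) = 0.9320
  Stage 3: F_3 = 10^(6.32/10) = 4.285, G_3 = 10^(13.1/10) = 20.42
Friis cascade:
  F = 1.589 + (1.073 − 1)/0.6295 + (4.285 − 1)/0.5867 = 7.305
NF = 10 log₁₀(7.305) = 8.64 dB

8.64 dB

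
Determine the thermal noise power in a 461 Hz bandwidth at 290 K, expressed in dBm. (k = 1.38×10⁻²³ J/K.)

P_n = kTB = 1.38×10⁻²³ × 290 × 4.61×10² = 1.84×10⁻¹⁸ W
In dBm: 10 log₁₀(1.84×10⁻¹⁸ / 10⁻³) = −147.3 dBm

−147.3 dBm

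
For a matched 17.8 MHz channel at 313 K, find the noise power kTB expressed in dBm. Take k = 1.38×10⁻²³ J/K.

P_n = kTB = 1.38×10⁻²³ × 313 × 1.78×10⁷ = 7.69×10⁻¹⁴ W
In dBm: 10 log₁₀(7.69×10⁻¹⁴ / 10⁻³) = −101.1 dBm

−101.1 dBm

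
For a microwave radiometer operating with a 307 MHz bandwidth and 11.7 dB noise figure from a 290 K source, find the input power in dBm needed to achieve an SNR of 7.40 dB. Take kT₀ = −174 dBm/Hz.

Sensitivity = −174 + 10 log₁₀(B) + NF + SNR_min
= −174 + 84.87 + 11.7 + 7.40
= −70.03 dBm → −70.0 dBm

−70.0 dBm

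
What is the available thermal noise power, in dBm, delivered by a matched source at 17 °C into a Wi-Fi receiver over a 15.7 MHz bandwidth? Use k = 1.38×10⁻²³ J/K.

−102.0 dBm

T = 17 °C + 273.15 = 290.15 K
P_n = kTB = 1.38×10⁻²³ × 290.15 × 1.57×10⁷ = 6.29×10⁻¹⁴ W
In dBm: 10 log₁₀(6.29×10⁻¹⁴ / 10⁻³) = −102.0 dBm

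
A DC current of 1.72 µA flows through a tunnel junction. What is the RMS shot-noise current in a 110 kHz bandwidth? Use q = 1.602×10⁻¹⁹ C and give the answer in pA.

246 pA

I_n = √(2qI·B)
2qI·B = 2 × 1.602×10⁻¹⁹ × 1.72×10⁻⁶ × 1.10×10⁵ = 6.06×10⁻²⁰ A²
I_n = √(6.06×10⁻²⁰) = 2.46×10⁻¹⁰ A = 246 pA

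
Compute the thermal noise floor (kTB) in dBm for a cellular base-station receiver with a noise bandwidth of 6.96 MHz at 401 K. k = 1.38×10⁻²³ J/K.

−104.1 dBm

P_n = kTB = 1.38×10⁻²³ × 401 × 6.96×10⁶ = 3.85×10⁻¹⁴ W
In dBm: 10 log₁₀(3.85×10⁻¹⁴ / 10⁻³) = −104.1 dBm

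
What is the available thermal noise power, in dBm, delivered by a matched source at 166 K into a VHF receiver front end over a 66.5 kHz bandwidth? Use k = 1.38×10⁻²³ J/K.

−128.2 dBm

P_n = kTB = 1.38×10⁻²³ × 166 × 6.65×10⁴ = 1.52×10⁻¹⁶ W
In dBm: 10 log₁₀(1.52×10⁻¹⁶ / 10⁻³) = −128.2 dBm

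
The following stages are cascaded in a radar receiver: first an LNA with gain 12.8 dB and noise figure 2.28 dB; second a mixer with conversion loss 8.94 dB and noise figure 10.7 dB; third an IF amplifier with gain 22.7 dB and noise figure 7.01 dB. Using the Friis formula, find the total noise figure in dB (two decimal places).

5.92 dB

Convert to linear (a loss of L dB is a gain of −L dB): F_i = 10^(NF_i/10), G_i = 10^(G_i,dB/10)
  Stage 1: F_1 = 10^(2.28/10) = 1.690, G_1 = 10^(12.8/10) = 19.05
  Stage 2: F_2 = 10^(10.7/10) = 11.75, G_2 = 10^(−8.94/10) = 0.1276
  Stage 3: F_3 = 10^(7.01/10) = 5.023, G_3 = 10^(22.7/10) = 186.2
Friis cascade:
  F = 1.690 + (11.75 − 1)/19.05 + (5.023 − 1)/2.432 = 3.909
NF = 10 log₁₀(3.909) = 5.92 dB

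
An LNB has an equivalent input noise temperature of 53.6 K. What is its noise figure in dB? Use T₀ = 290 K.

F = 1 + T_e/T₀ = 1 + 53.6/290 = 1.18483
NF = 10 log₁₀(1.18483) = 0.737 dB

0.737 dB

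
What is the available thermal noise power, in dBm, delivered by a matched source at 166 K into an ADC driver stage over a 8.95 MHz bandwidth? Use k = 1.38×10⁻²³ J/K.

P_n = kTB = 1.38×10⁻²³ × 166 × 8.95×10⁶ = 2.05×10⁻¹⁴ W
In dBm: 10 log₁₀(2.05×10⁻¹⁴ / 10⁻³) = −106.9 dBm

−106.9 dBm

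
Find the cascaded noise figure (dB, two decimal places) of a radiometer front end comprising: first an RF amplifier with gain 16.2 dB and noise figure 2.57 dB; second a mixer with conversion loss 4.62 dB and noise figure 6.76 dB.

Convert to linear (a loss of L dB is a gain of −L dB): F_i = 10^(NF_i/10), G_i = 10^(G_i,dB/10)
  Stage 1: F_1 = 10^(2.57/10) = 1.807, G_1 = 10^(16.2/10) = 41.69
  Stage 2: F_2 = 10^(6.76/10) = 4.742, G_2 = 10^(−4.62/10) = 0.3451
Friis cascade:
  F = 1.807 + (4.742 − 1)/41.69 = 1.897
NF = 10 log₁₀(1.897) = 2.78 dB

2.78 dB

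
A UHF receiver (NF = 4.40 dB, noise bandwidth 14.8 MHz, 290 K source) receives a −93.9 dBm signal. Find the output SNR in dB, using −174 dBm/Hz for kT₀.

4.0 dB

Noise floor: N = −174 + 10 log₁₀(B) + NF
10 log₁₀(1.48×10⁷) = 71.7 dB
N = −174 + 71.7 + 4.40 = −97.90 dBm
SNR = P_sig − N = −93.9 − (−97.90) = 4.00 dB → 4.0 dB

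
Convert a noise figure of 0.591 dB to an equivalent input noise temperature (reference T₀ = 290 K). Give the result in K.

42.3 K

F = 10^(0.591/10) = 1.14578
T_e = (F − 1)·T₀ = (1.14578 − 1) × 290 = 42.3 K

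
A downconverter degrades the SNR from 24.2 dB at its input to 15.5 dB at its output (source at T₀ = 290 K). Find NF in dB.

NF (dB) = SNR_in(dB) − SNR_out(dB) when the source is at T₀
NF = 24.2 − 15.5 = 8.7 dB

8.7 dB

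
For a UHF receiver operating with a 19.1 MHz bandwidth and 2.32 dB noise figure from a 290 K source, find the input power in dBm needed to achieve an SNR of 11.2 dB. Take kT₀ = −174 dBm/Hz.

Sensitivity = −174 + 10 log₁₀(B) + NF + SNR_min
= −174 + 72.81 + 2.32 + 11.2
= −87.67 dBm → −87.7 dBm

−87.7 dBm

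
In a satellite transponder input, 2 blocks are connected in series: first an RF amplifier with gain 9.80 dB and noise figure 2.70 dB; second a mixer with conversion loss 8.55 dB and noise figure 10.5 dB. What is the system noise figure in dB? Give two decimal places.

4.67 dB

Convert to linear (a loss of L dB is a gain of −L dB): F_i = 10^(NF_i/10), G_i = 10^(G_i,dB/10)
  Stage 1: F_1 = 10^(2.70/10) = 1.862, G_1 = 10^(9.80/10) = 9.550
  Stage 2: F_2 = 10^(10.5/10) = 11.22, G_2 = 10^(−8.55/10) = 0.1396
Friis cascade:
  F = 1.862 + (11.22 − 1)/9.550 = 2.932
NF = 10 log₁₀(2.932) = 4.67 dB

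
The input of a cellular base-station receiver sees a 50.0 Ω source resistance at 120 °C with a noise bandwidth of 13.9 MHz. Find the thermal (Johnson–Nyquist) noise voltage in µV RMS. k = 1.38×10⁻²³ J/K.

T = 120 °C + 273.15 = 393.15 K
V_n = √(4kTRB)
4kTRB = 4 × 1.38×10⁻²³ × 393.15 × 5.00×10¹ × 1.39×10⁷ = 1.51×10⁻¹¹ V²
V_n = √(1.51×10⁻¹¹) = 3.88×10⁻⁶ V = 3.88 µV

3.88 µV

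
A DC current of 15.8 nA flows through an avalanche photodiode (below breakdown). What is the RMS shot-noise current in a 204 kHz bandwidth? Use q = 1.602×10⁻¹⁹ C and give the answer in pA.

I_n = √(2qI·B)
2qI·B = 2 × 1.602×10⁻¹⁹ × 1.58×10⁻⁸ × 2.04×10⁵ = 1.03×10⁻²¹ A²
I_n = √(1.03×10⁻²¹) = 3.21×10⁻¹¹ A = 32.1 pA

32.1 pA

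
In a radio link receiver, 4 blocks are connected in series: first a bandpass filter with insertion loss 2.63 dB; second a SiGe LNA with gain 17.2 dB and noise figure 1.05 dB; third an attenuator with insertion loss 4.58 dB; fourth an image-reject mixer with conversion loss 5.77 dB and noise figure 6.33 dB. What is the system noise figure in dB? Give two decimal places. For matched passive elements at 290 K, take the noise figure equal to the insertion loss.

Convert to linear (a loss of L dB is a gain of −L dB): F_i = 10^(NF_i/10), G_i = 10^(G_i,dB/10)
  Stage 1: F_1 = 10^(2.63/10) = 1.832, G_1 = 10^(−2.63/10) = 0.5458
  Stage 2: F_2 = 10^(1.05/10) = 1.274, G_2 = 10^(17.2/10) = 52.48
  Stage 3: F_3 = 10^(4.58/10) = 2.871, G_3 = 10^(−4.58/10) = 0.3483
  Stage 4: F_4 = 10^(6.33/10) = 4.295, G_4 = 10^(−5.77/10) = 0.2649
Friis cascade:
  F = 1.832 + (1.274 − 1)/0.5458 + (2.871 − 1)/28.64 + (4.295 − 1)/9.977 = 2.729
NF = 10 log₁₀(2.729) = 4.36 dB

4.36 dB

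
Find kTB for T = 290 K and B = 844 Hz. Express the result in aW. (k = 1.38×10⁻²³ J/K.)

P_n = kTB = 1.38×10⁻²³ × 290 × 8.44×10² = 3.38×10⁻¹⁸ W = 3.38 aW

3.38 aW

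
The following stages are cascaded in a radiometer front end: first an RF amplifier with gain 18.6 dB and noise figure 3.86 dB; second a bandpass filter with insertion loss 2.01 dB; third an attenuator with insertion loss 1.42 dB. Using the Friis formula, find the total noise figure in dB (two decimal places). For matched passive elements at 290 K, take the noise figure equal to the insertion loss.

Convert to linear (a loss of L dB is a gain of −L dB): F_i = 10^(NF_i/10), G_i = 10^(G_i,dB/10)
  Stage 1: F_1 = 10^(3.86/10) = 2.432, G_1 = 10^(18.6/10) = 72.44
  Stage 2: F_2 = 10^(2.01/10) = 1.589, G_2 = 10^(−2.01/10) = 0.6295
  Stage 3: F_3 = 10^(1.42/10) = 1.387, G_3 = 10^(−1.42/10) = 0.7211
Friis cascade:
  F = 2.432 + (1.589 − 1)/72.44 + (1.387 − 1)/45.60 = 2.449
NF = 10 log₁₀(2.449) = 3.89 dB

3.89 dB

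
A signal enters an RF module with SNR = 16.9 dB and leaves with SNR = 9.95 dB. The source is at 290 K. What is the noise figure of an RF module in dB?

6.95 dB

NF (dB) = SNR_in(dB) − SNR_out(dB) when the source is at T₀
NF = 16.9 − 9.95 = 6.95 dB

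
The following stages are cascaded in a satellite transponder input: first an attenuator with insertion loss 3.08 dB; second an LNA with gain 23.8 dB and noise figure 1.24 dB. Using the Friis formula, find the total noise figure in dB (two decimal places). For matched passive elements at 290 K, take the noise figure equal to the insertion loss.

Convert to linear (a loss of L dB is a gain of −L dB): F_i = 10^(NF_i/10), G_i = 10^(G_i,dB/10)
  Stage 1: F_1 = 10^(3.08/10) = 2.032, G_1 = 10^(−3.08/10) = 0.4920
  Stage 2: F_2 = 10^(1.24/10) = 1.330, G_2 = 10^(23.8/10) = 239.9
Friis cascade:
  F = 2.032 + (1.330 − 1)/0.4920 = 2.704
NF = 10 log₁₀(2.704) = 4.32 dB

4.32 dB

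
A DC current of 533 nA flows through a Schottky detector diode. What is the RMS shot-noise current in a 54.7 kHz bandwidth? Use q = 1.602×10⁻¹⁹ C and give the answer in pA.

I_n = √(2qI·B)
2qI·B = 2 × 1.602×10⁻¹⁹ × 5.33×10⁻⁷ × 5.47×10⁴ = 9.34×10⁻²¹ A²
I_n = √(9.34×10⁻²¹) = 9.67×10⁻¹¹ A = 96.7 pA

96.7 pA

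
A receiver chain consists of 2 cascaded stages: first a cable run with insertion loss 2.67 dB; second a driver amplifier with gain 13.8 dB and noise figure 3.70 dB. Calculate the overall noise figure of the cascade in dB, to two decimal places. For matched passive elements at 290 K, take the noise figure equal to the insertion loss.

Convert to linear (a loss of L dB is a gain of −L dB): F_i = 10^(NF_i/10), G_i = 10^(G_i,dB/10)
  Stage 1: F_1 = 10^(2.67/10) = 1.849, G_1 = 10^(−2.67/10) = 0.5408
  Stage 2: F_2 = 10^(3.70/10) = 2.344, G_2 = 10^(13.8/10) = 23.99
Friis cascade:
  F = 1.849 + (2.344 − 1)/0.5408 = 4.335
NF = 10 log₁₀(4.335) = 6.37 dB

6.37 dB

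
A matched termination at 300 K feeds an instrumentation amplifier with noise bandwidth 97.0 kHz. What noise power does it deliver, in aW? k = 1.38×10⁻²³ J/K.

402 aW

P_n = kTB = 1.38×10⁻²³ × 300 × 9.70×10⁴ = 4.02×10⁻¹⁶ W = 402 aW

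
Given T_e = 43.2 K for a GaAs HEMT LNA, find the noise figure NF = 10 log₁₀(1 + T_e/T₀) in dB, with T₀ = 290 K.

0.603 dB

F = 1 + T_e/T₀ = 1 + 43.2/290 = 1.14897
NF = 10 log₁₀(1.14897) = 0.603 dB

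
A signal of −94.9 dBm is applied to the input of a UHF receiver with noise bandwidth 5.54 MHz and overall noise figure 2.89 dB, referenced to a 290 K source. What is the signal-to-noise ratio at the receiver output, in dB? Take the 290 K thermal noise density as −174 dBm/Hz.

Noise floor: N = −174 + 10 log₁₀(B) + NF
10 log₁₀(5.54×10⁶) = 67.44 dB
N = −174 + 67.44 + 2.89 = −103.67 dBm
SNR = P_sig − N = −94.9 − (−103.67) = 8.77 dB → 8.8 dB

8.8 dB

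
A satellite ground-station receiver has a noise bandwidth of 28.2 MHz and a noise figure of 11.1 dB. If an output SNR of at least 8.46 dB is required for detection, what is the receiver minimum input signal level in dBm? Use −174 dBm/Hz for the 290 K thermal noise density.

−79.9 dBm

Sensitivity = −174 + 10 log₁₀(B) + NF + SNR_min
= −174 + 74.5 + 11.1 + 8.46
= −79.94 dBm → −79.9 dBm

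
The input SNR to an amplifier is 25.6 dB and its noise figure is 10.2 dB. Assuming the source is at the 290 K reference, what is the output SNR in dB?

15.4 dB

By definition F = SNR_in/SNR_out, so in dB: SNR_out = SNR_in − NF
SNR_out = 25.6 − 10.2 = 15.4 dB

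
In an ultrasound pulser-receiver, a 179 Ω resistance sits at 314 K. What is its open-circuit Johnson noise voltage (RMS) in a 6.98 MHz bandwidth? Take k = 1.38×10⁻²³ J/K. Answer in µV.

V_n = √(4kTRB)
4kTRB = 4 × 1.38×10⁻²³ × 314 × 1.79×10² × 6.98×10⁶ = 2.17×10⁻¹¹ V²
V_n = √(2.17×10⁻¹¹) = 4.65×10⁻⁶ V = 4.65 µV

4.65 µV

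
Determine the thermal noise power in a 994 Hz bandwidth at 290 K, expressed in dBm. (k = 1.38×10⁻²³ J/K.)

−144.0 dBm

P_n = kTB = 1.38×10⁻²³ × 290 × 9.94×10² = 3.98×10⁻¹⁸ W
In dBm: 10 log₁₀(3.98×10⁻¹⁸ / 10⁻³) = −144.0 dBm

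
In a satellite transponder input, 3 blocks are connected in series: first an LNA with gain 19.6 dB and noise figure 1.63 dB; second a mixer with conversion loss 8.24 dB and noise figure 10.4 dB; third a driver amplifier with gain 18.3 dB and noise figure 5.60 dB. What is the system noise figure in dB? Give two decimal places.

2.45 dB

Convert to linear (a loss of L dB is a gain of −L dB): F_i = 10^(NF_i/10), G_i = 10^(G_i,dB/10)
  Stage 1: F_1 = 10^(1.63/10) = 1.455, G_1 = 10^(19.6/10) = 91.20
  Stage 2: F_2 = 10^(10.4/10) = 10.96, G_2 = 10^(−8.24/10) = 0.1500
  Stage 3: F_3 = 10^(5.60/10) = 3.631, G_3 = 10^(18.3/10) = 67.61
Friis cascade:
  F = 1.455 + (10.96 − 1)/91.20 + (3.631 − 1)/13.68 = 1.757
NF = 10 log₁₀(1.757) = 2.45 dB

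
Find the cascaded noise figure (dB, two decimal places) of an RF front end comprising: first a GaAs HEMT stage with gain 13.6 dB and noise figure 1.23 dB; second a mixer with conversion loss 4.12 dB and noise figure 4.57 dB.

1.49 dB

Convert to linear (a loss of L dB is a gain of −L dB): F_i = 10^(NF_i/10), G_i = 10^(G_i,dB/10)
  Stage 1: F_1 = 10^(1.23/10) = 1.327, G_1 = 10^(13.6/10) = 22.91
  Stage 2: F_2 = 10^(4.57/10) = 2.864, G_2 = 10^(−4.12/10) = 0.3873
Friis cascade:
  F = 1.327 + (2.864 − 1)/22.91 = 1.409
NF = 10 log₁₀(1.409) = 1.49 dB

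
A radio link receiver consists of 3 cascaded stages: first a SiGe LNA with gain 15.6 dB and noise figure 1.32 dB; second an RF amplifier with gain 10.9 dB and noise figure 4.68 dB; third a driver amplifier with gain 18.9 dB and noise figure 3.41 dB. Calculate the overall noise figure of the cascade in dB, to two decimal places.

1.50 dB

Convert to linear (a loss of L dB is a gain of −L dB): F_i = 10^(NF_i/10), G_i = 10^(G_i,dB/10)
  Stage 1: F_1 = 10^(1.32/10) = 1.355, G_1 = 10^(15.6/10) = 36.31
  Stage 2: F_2 = 10^(4.68/10) = 2.938, G_2 = 10^(10.9/10) = 12.30
  Stage 3: F_3 = 10^(3.41/10) = 2.193, G_3 = 10^(18.9/10) = 77.62
Friis cascade:
  F = 1.355 + (2.938 − 1)/36.31 + (2.193 − 1)/446.7 = 1.411
NF = 10 log₁₀(1.411) = 1.50 dB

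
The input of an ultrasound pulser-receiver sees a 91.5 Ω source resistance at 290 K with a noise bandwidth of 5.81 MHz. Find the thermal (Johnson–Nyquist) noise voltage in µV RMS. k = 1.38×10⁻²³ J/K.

V_n = √(4kTRB)
4kTRB = 4 × 1.38×10⁻²³ × 290 × 9.15×10¹ × 5.81×10⁶ = 8.51×10⁻¹² V²
V_n = √(8.51×10⁻¹²) = 2.92×10⁻⁶ V = 2.92 µV

2.92 µV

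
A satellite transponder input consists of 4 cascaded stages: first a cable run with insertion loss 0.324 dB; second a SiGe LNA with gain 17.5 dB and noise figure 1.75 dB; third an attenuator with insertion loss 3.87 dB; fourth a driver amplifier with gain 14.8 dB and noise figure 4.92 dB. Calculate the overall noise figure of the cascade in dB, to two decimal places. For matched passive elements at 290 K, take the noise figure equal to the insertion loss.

Convert to linear (a loss of L dB is a gain of −L dB): F_i = 10^(NF_i/10), G_i = 10^(G_i,dB/10)
  Stage 1: F_1 = 10^(0.324/10) = 1.077, G_1 = 10^(−0.324/10) = 0.9281
  Stage 2: F_2 = 10^(1.75/10) = 1.496, G_2 = 10^(17.5/10) = 56.23
  Stage 3: F_3 = 10^(3.87/10) = 2.438, G_3 = 10^(−3.87/10) = 0.4102
  Stage 4: F_4 = 10^(4.92/10) = 3.105, G_4 = 10^(14.8/10) = 30.20
Friis cascade:
  F = 1.077 + (1.496 − 1)/0.9281 + (2.438 − 1)/52.19 + (3.105 − 1)/21.41 = 1.738
NF = 10 log₁₀(1.738) = 2.40 dB

2.40 dB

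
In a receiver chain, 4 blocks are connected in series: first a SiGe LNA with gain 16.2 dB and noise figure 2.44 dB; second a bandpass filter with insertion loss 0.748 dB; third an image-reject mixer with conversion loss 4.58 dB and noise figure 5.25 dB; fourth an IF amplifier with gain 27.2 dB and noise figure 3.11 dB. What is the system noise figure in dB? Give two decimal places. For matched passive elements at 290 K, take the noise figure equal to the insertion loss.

2.81 dB

Convert to linear (a loss of L dB is a gain of −L dB): F_i = 10^(NF_i/10), G_i = 10^(G_i,dB/10)
  Stage 1: F_1 = 10^(2.44/10) = 1.754, G_1 = 10^(16.2/10) = 41.69
  Stage 2: F_2 = 10^(0.748/10) = 1.188, G_2 = 10^(−0.748/10) = 0.8418
  Stage 3: F_3 = 10^(5.25/10) = 3.350, G_3 = 10^(−4.58/10) = 0.3483
  Stage 4: F_4 = 10^(3.11/10) = 2.046, G_4 = 10^(27.2/10) = 524.8
Friis cascade:
  F = 1.754 + (1.188 − 1)/41.69 + (3.350 − 1)/35.09 + (2.046 − 1)/12.22 = 1.911
NF = 10 log₁₀(1.911) = 2.81 dB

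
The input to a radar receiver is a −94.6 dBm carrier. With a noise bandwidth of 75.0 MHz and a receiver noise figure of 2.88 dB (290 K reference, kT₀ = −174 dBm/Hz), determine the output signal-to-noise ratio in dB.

−2.2 dB

Noise floor: N = −174 + 10 log₁₀(B) + NF
10 log₁₀(7.50×10⁷) = 78.75 dB
N = −174 + 78.75 + 2.88 = −92.37 dBm
SNR = P_sig − N = −94.6 − (−92.37) = −2.23 dB → −2.2 dB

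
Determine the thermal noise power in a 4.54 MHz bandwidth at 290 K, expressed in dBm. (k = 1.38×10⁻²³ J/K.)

P_n = kTB = 1.38×10⁻²³ × 290 × 4.54×10⁶ = 1.82×10⁻¹⁴ W
In dBm: 10 log₁₀(1.82×10⁻¹⁴ / 10⁻³) = −107.4 dBm

−107.4 dBm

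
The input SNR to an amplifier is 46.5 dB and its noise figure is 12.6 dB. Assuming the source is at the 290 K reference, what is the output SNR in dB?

33.9 dB

By definition F = SNR_in/SNR_out, so in dB: SNR_out = SNR_in − NF
SNR_out = 46.5 − 12.6 = 33.9 dB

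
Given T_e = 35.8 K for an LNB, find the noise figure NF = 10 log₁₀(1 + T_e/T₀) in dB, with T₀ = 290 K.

F = 1 + T_e/T₀ = 1 + 35.8/290 = 1.12345
NF = 10 log₁₀(1.12345) = 0.506 dB

0.506 dB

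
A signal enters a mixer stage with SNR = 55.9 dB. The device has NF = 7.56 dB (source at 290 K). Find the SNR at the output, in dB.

By definition F = SNR_in/SNR_out, so in dB: SNR_out = SNR_in − NF
SNR_out = 55.9 − 7.56 = 48.34 dB

48.34 dB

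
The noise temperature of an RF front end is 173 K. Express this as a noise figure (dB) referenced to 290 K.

F = 1 + T_e/T₀ = 1 + 173/290 = 1.59655
NF = 10 log₁₀(1.59655) = 2.03 dB

2.03 dB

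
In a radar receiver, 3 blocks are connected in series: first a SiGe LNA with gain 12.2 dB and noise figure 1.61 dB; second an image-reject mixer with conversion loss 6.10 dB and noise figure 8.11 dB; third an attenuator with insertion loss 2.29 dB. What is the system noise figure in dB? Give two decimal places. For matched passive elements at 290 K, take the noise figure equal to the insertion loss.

Convert to linear (a loss of L dB is a gain of −L dB): F_i = 10^(NF_i/10), G_i = 10^(G_i,dB/10)
  Stage 1: F_1 = 10^(1.61/10) = 1.449, G_1 = 10^(12.2/10) = 16.60
  Stage 2: F_2 = 10^(8.11/10) = 6.471, G_2 = 10^(−6.10/10) = 0.2455
  Stage 3: F_3 = 10^(2.29/10) = 1.694, G_3 = 10^(−2.29/10) = 0.5902
Friis cascade:
  F = 1.449 + (6.471 − 1)/16.60 + (1.694 − 1)/4.074 = 1.949
NF = 10 log₁₀(1.949) = 2.90 dB

2.90 dB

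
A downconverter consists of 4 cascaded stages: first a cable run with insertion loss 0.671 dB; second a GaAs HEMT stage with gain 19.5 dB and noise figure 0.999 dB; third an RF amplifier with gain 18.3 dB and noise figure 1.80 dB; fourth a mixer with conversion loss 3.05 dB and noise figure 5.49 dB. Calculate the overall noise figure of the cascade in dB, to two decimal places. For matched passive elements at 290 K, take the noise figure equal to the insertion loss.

1.69 dB

Convert to linear (a loss of L dB is a gain of −L dB): F_i = 10^(NF_i/10), G_i = 10^(G_i,dB/10)
  Stage 1: F_1 = 10^(0.671/10) = 1.167, G_1 = 10^(−0.671/10) = 0.8568
  Stage 2: F_2 = 10^(0.999/10) = 1.259, G_2 = 10^(19.5/10) = 89.13
  Stage 3: F_3 = 10^(1.80/10) = 1.514, G_3 = 10^(18.3/10) = 67.61
  Stage 4: F_4 = 10^(5.49/10) = 3.540, G_4 = 10^(−3.05/10) = 0.4955
Friis cascade:
  F = 1.167 + (1.259 − 1)/0.8568 + (1.514 − 1)/76.37 + (3.540 − 1)/5163 = 1.476
NF = 10 log₁₀(1.476) = 1.69 dB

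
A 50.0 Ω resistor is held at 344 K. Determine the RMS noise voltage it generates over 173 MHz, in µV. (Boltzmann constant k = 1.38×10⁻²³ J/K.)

12.8 µV

V_n = √(4kTRB)
4kTRB = 4 × 1.38×10⁻²³ × 344 × 5.00×10¹ × 1.73×10⁸ = 1.64×10⁻¹⁰ V²
V_n = √(1.64×10⁻¹⁰) = 1.28×10⁻⁵ V = 12.8 µV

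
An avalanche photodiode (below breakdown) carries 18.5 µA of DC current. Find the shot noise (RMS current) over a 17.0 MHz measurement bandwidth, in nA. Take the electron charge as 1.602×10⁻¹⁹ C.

10.0 nA

I_n = √(2qI·B)
2qI·B = 2 × 1.602×10⁻¹⁹ × 1.85×10⁻⁵ × 1.70×10⁷ = 1.01×10⁻¹⁶ A²
I_n = √(1.01×10⁻¹⁶) = 1.00×10⁻⁸ A = 10.0 nA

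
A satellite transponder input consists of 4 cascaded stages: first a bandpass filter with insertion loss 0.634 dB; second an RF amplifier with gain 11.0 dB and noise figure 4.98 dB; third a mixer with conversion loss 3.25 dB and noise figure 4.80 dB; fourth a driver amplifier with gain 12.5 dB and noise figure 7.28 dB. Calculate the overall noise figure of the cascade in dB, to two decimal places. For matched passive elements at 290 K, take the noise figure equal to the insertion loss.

Convert to linear (a loss of L dB is a gain of −L dB): F_i = 10^(NF_i/10), G_i = 10^(G_i,dB/10)
  Stage 1: F_1 = 10^(0.634/10) = 1.157, G_1 = 10^(−0.634/10) = 0.8642
  Stage 2: F_2 = 10^(4.98/10) = 3.148, G_2 = 10^(11.0/10) = 12.59
  Stage 3: F_3 = 10^(4.80/10) = 3.020, G_3 = 10^(−3.25/10) = 0.4732
  Stage 4: F_4 = 10^(7.28/10) = 5.346, G_4 = 10^(12.5/10) = 17.78
Friis cascade:
  F = 1.157 + (3.148 − 1)/0.8642 + (3.020 − 1)/10.88 + (5.346 − 1)/5.148 = 4.672
NF = 10 log₁₀(4.672) = 6.70 dB

6.70 dB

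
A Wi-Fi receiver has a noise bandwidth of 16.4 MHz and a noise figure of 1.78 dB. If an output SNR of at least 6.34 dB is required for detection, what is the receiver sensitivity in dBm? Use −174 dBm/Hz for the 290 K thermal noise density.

−93.7 dBm

Sensitivity = −174 + 10 log₁₀(B) + NF + SNR_min
= −174 + 72.15 + 1.78 + 6.34
= −93.73 dBm → −93.7 dBm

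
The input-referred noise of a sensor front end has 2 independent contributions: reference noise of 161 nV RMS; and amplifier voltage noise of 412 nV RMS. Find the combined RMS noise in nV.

442 nV

Uncorrelated sources add in power (mean-square): V_tot = √(ΣV_i²)
V_tot = √[(1.61×10⁻⁷)² + (4.12×10⁻⁷)²] = 4.42×10⁻⁷ V = 442 nV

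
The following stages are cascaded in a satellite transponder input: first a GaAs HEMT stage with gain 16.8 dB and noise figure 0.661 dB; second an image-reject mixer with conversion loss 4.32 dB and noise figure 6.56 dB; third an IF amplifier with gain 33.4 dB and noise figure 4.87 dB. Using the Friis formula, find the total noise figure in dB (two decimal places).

Convert to linear (a loss of L dB is a gain of −L dB): F_i = 10^(NF_i/10), G_i = 10^(G_i,dB/10)
  Stage 1: F_1 = 10^(0.661/10) = 1.164, G_1 = 10^(16.8/10) = 47.86
  Stage 2: F_2 = 10^(6.56/10) = 4.529, G_2 = 10^(−4.32/10) = 0.3698
  Stage 3: F_3 = 10^(4.87/10) = 3.069, G_3 = 10^(33.4/10) = 2188
Friis cascade:
  F = 1.164 + (4.529 − 1)/47.86 + (3.069 − 1)/17.70 = 1.355
NF = 10 log₁₀(1.355) = 1.32 dB

1.32 dB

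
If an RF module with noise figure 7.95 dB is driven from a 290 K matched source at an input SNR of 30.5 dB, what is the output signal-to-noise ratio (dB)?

By definition F = SNR_in/SNR_out, so in dB: SNR_out = SNR_in − NF
SNR_out = 30.5 − 7.95 = 22.55 dB

22.55 dB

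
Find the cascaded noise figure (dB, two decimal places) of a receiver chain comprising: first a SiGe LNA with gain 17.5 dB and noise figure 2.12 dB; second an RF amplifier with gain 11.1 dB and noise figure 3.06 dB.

Convert to linear (a loss of L dB is a gain of −L dB): F_i = 10^(NF_i/10), G_i = 10^(G_i,dB/10)
  Stage 1: F_1 = 10^(2.12/10) = 1.629, G_1 = 10^(17.5/10) = 56.23
  Stage 2: F_2 = 10^(3.06/10) = 2.023, G_2 = 10^(11.1/10) = 12.88
Friis cascade:
  F = 1.629 + (2.023 − 1)/56.23 = 1.647
NF = 10 log₁₀(1.647) = 2.17 dB

2.17 dB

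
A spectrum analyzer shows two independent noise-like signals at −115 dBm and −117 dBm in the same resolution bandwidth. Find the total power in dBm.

Convert to linear, add, convert back:
P₁ = 3.16×10⁻¹⁵ W, P₂ = 2.00×10⁻¹⁵ W
P_tot = 5.16×10⁻¹⁵ W → 10 log₁₀(P_tot / 10⁻³) = −112.9 dBm

−112.9 dBm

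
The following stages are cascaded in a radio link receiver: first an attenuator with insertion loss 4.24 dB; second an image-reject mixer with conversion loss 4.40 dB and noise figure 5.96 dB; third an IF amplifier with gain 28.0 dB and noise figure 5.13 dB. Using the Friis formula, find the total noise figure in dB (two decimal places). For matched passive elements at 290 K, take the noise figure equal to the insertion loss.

14.31 dB

Convert to linear (a loss of L dB is a gain of −L dB): F_i = 10^(NF_i/10), G_i = 10^(G_i,dB/10)
  Stage 1: F_1 = 10^(4.24/10) = 2.655, G_1 = 10^(−4.24/10) = 0.3767
  Stage 2: F_2 = 10^(5.96/10) = 3.945, G_2 = 10^(−4.40/10) = 0.3631
  Stage 3: F_3 = 10^(5.13/10) = 3.258, G_3 = 10^(28.0/10) = 631.0
Friis cascade:
  F = 2.655 + (3.945 − 1)/0.3767 + (3.258 − 1)/0.1368 = 26.98
NF = 10 log₁₀(26.98) = 14.31 dB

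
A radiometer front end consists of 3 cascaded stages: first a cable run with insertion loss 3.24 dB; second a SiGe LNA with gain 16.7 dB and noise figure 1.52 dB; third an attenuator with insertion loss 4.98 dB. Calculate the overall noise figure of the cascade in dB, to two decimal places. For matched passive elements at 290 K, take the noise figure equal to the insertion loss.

4.90 dB

Convert to linear (a loss of L dB is a gain of −L dB): F_i = 10^(NF_i/10), G_i = 10^(G_i,dB/10)
  Stage 1: F_1 = 10^(3.24/10) = 2.109, G_1 = 10^(−3.24/10) = 0.4742
  Stage 2: F_2 = 10^(1.52/10) = 1.419, G_2 = 10^(16.7/10) = 46.77
  Stage 3: F_3 = 10^(4.98/10) = 3.148, G_3 = 10^(−4.98/10) = 0.3177
Friis cascade:
  F = 2.109 + (1.419 − 1)/0.4742 + (3.148 − 1)/22.18 = 3.089
NF = 10 log₁₀(3.089) = 4.90 dB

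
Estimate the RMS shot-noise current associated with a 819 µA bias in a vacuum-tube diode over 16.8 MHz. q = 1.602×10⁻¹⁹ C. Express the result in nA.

66.4 nA

I_n = √(2qI·B)
2qI·B = 2 × 1.602×10⁻¹⁹ × 8.19×10⁻⁴ × 1.68×10⁷ = 4.41×10⁻¹⁵ A²
I_n = √(4.41×10⁻¹⁵) = 6.64×10⁻⁸ A = 66.4 nA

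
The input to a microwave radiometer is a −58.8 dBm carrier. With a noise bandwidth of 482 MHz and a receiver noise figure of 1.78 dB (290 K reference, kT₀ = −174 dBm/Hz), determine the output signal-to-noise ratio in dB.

Noise floor: N = −174 + 10 log₁₀(B) + NF
10 log₁₀(4.82×10⁸) = 86.83 dB
N = −174 + 86.83 + 1.78 = −85.39 dBm
SNR = P_sig − N = −58.8 − (−85.39) = 26.59 dB → 26.6 dB

26.6 dB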